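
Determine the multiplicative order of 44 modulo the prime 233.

232

The order of 44 must divide p − 1 = 232 = 2^3 · 29.
Divisors: 1, 2, 4, 8, 29, 58, 116, 232.
Check each in increasing order: 44^1 ≡ 44;  44^2 ≡ 72;  44^4 ≡ 58;  44^8 ≡ 102;  44^29 ≡ 12;  44^58 ≡ 144;  44^116 ≡ 232;  44^232 ≡ 1.
Smallest exponent giving 1 is 232.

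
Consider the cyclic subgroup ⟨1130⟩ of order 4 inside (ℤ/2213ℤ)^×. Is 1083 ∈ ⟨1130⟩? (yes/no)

yes

⟨1130⟩ has order 4; its elements mod 2213 are {1, 1083, 1130, 2212}.
1083 is in this set.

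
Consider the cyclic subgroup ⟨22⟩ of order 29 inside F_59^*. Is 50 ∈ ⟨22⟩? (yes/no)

50 ∈ ⟨22⟩ iff 50^29 ≡ 1 (mod 59), since |⟨22⟩| = 29.
50^29 mod 59 = 58.
Since 58 ≠ 1, 50 does not lie in the subgroup.

no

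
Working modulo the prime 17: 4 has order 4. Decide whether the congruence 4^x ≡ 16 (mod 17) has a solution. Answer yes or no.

⟨4⟩ has order 4; its elements mod 17 are {1, 4, 13, 16}.
16 is in this set.

yes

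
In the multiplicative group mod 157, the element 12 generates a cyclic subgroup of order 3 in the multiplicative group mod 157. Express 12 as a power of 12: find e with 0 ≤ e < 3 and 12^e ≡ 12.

1

Successive powers of 12 modulo 157:
  12^0=1  12^1=12
So 12^1 ≡ 12 (mod 157), giving e = 1.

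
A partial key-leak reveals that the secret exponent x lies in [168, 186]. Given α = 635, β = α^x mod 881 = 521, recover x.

168

Compute 635^168 mod 881 = 521, then multiply by 635 repeatedly:
  635^168=521
Found 521 at exponent 168.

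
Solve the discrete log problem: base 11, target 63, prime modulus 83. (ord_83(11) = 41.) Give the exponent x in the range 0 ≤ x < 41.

Successive powers of 11 modulo 83:
  11^0=1  11^1=11  11^2=38  11^3=3  11^4=33  11^5=31
  11^6=9  11^7=16  11^8=10  11^9=27  11^10=48  11^11=30
  11^12=81  11^13=61  11^14=7  11^15=77  11^16=17  11^17=21
  11^18=65  11^19=51  11^20=63
So 11^20 ≡ 63 (mod 83), giving x = 20.

20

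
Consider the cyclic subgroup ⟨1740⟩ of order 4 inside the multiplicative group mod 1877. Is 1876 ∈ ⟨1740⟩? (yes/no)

yes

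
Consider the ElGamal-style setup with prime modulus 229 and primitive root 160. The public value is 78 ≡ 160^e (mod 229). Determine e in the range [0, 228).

Baby-step giant-step with m = ceil(sqrt(228)) = 16.
Baby table (160^j mod 229 for j=0..15):
  0:1  1:160  2:181  3:106  4:14  5:179  6:15  7:110
  8:196  9:216  10:210  11:166  12:225  13:47  14:192  15:34
Giant step factor: 160^(-16) ≡ 184 (mod 229).
Scan 78·184^i mod 229 for i = 0, 1, …:
  i=0: 78   i=1: 154   i=2: 169   i=3: 181
Match at i=3, j=2: e = 3·16 + 2 = 50.

50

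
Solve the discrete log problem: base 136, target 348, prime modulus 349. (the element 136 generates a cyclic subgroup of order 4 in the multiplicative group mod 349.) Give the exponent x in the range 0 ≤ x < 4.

Successive powers of 136 modulo 349:
  136^0=1  136^1=136  136^2=348
So 136^2 ≡ 348 (mod 349), giving x = 2.

2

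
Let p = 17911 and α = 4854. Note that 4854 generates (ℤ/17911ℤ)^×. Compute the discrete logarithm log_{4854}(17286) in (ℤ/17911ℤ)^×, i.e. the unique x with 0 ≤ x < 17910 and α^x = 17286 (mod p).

2113

Baby-step giant-step with m = ceil(sqrt(17910)) = 134.
Baby table (4854^j mod 17911 for j=0..133):
  0:1  1:4854  2:8351  3:3161  4:11678  5:14608  6:15494  7:17498
  8:1330  9:7860  10:2010  11:12956  12:2903  13:13116  14:9370  15:5951
  16:13622  17:11687  18:4561  19:1098  20:10125  21:16877  22:13955  23:16079
  24:9239  25:14873  26:12212  27:9549  28:15089  29:3927  30:4354  31:17247
  32:924  33:7346  34:14594  35:1271  36:8050  37:10809  38:5567  39:12430
  40:10972  41:8685  42:12407  43:6796  44:13633  45:11348  46:6867  47:47
  48:13206  49:16366  50:5279  51:11536  52:5958  53:11778  54:16411  55:8777
  56:11200  57:4915  58:17869  59:11064  60:7478  61:10526  62:11032  63:13349
  64:11959  65:17346  66:15784  67:10189  68:5135  69:11089  70:3451  71:4369
  72:502  73:812  74:1028  75:10654  76:5459  77:7617  78:4614  79:7606
  80:4953  81:5300  82:6004  83:2219  84:6515  85:10895  86:11058  87:14176
  88:14153  89:9977  90:14925  91:13866  92:13937  93:351  94:2209  95:11708
  96:16940  97:15270  98:4862  99:11361  100:16236  101:1144  102:566  103:6981
  104:16073  105:15937  106:589  107:11157  108:11125  109:16996  110:518  111:6832
  112:9267  113:7497  114:13197  115:8502  116:1764  117:998  118:8322  119:5683
  120:2342  121:12494  122:17141  123:5819  124:17690  125:1926  126:17173  127:17859
  128:16257  129:13523  130:14738  131:1718  132:10557  133:307
Giant step factor: 4854^(-134) ≡ 15620 (mod 17911).
Scan 17286·15620^i mod 17911 for i = 0, 1, …:
  i=0: 17286   i=1: 16906   i=2: 9847   i=3: 8383
  i=4: 13050   i=5: 13820   i=6: 5028   i=7: 15536
  i=8: 14092   i=9: 8761     …   i=14: 8886
  i=15: 6981
Match at i=15, j=103: x = 15·134 + 103 = 2113.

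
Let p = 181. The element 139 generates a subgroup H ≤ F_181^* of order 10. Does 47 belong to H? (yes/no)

no

⟨139⟩ has order 10; its elements mod 181 are {1, 42, 46, 56, 59, 122, 125, 135, 139, 180}.
47 is not in this set.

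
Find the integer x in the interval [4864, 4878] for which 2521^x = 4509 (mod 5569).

Compute 2521^4864 mod 5569 = 4678, then multiply by 2521 repeatedly:
  2521^4864=4678  2521^4865=3665  2521^4866=494  2521^4867=3487  2521^4868=2845
  2521^4869=4942  2521^4870=929  2521^4871=3029  2521^4872=1010  2521^4873=1177
  2521^4874=4509
Found 4509 at exponent 4874.

4874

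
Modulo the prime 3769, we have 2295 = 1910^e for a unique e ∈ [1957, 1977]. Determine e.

1967

Compute 1910^1957 mod 3769 = 1084, then multiply by 1910 repeatedly:
  1910^1957=1084  1910^1958=1259  1910^1959=68  1910^1960=1734  1910^1961=2758
  1910^1962=2487  1910^1963=1230  1910^1964=1213  1910^1965=2664  1910^1966=90
  1910^1967=2295
Found 2295 at exponent 1967.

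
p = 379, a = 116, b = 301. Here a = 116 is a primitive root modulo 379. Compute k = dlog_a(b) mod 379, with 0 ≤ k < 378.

Baby-step giant-step with m = ceil(sqrt(378)) = 20.
Baby table (116^j mod 379 for j=0..19):
  0:1  1:116  2:191  3:174  4:97  5:261  6:335  7:202
  8:313  9:303  10:280  11:265  12:41  13:208  14:251  15:312
  16:187  17:89  18:91  19:323
Giant step factor: 116^(-20) ≡ 143 (mod 379).
Scan 301·143^i mod 379 for i = 0, 1, …:
  i=0: 301   i=1: 216   i=2: 189   i=3: 118
  i=4: 198   i=5: 268   i=6: 45   i=7: 371
  i=8: 372   i=9: 136   i=10: 119   i=11: 341
  i=12: 251
Match at i=12, j=14: k = 12·20 + 14 = 254.

254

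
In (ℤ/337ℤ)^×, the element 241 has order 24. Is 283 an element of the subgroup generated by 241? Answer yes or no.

283 ∈ ⟨241⟩ iff 283^24 ≡ 1 (mod 337), since |⟨241⟩| = 24.
283^24 mod 337 = 1.
Since 1 = 1, 283 lies in the subgroup.

yes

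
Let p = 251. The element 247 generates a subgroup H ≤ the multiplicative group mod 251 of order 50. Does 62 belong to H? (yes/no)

62 ∈ ⟨247⟩ iff 62^50 ≡ 1 (mod 251), since |⟨247⟩| = 50.
62^50 mod 251 = 219.
Since 219 ≠ 1, 62 does not lie in the subgroup.

no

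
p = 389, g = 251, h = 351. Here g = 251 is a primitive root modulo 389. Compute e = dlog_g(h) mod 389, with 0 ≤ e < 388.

Baby-step giant-step with m = ceil(sqrt(388)) = 20.
Baby table (251^j mod 389 for j=0..19):
  0:1  1:251  2:372  3:12  4:289  5:185  6:144  7:356
  8:275  9:172  10:382  11:188  12:119  13:305  14:311  15:261
  16:159  17:231  18:20  19:352
Giant step factor: 251^(-20) ≡ 262 (mod 389).
Scan 351·262^i mod 389 for i = 0, 1, …:
  i=0: 351   i=1: 158   i=2: 162   i=3: 43
  i=4: 374   i=5: 349   i=6: 23   i=7: 191
  i=8: 250   i=9: 148   i=10: 265   i=11: 188
Match at i=11, j=11: e = 11·20 + 11 = 231.

231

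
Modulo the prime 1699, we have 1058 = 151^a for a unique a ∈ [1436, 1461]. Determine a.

Compute 151^1436 mod 1699 = 759, then multiply by 151 repeatedly:
  151^1436=759  151^1437=776  151^1438=1644  151^1439=190  151^1440=1506
  151^1441=1439  151^1442=1516  151^1443=1250  151^1444=161  151^1445=525
  151^1446=1121  151^1447=1070  151^1448=165  151^1449=1129  151^1450=579
  151^1451=780  151^1452=549  151^1453=1347  151^1454=1216  151^1455=124
  151^1456=35  151^1457=188  151^1458=1204  151^1459=11  151^1460=1661
  151^1461=1058
Found 1058 at exponent 1461.

1461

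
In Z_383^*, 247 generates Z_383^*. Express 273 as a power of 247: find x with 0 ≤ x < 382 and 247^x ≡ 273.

59

Baby-step giant-step with m = ceil(sqrt(382)) = 20.
Baby table (247^j mod 383 for j=0..19):
  0:1  1:247  2:112  3:88  4:288  5:281  6:84  7:66
  8:216  9:115  10:63  11:241  12:162  13:182  14:143  15:85
  16:313  17:328  18:203  19:351
Giant step factor: 247^(-20) ≡ 124 (mod 383).
Scan 273·124^i mod 383 for i = 0, 1, …:
  i=0: 273   i=1: 148   i=2: 351
Match at i=2, j=19: x = 2·20 + 19 = 59.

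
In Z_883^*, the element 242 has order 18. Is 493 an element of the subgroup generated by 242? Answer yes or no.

493 ∈ ⟨242⟩ iff 493^18 ≡ 1 (mod 883), since |⟨242⟩| = 18.
493^18 mod 883 = 540.
Since 540 ≠ 1, 493 does not lie in the subgroup.

no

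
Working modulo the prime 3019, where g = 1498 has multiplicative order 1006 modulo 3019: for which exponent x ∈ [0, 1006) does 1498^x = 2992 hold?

Baby-step giant-step with m = ceil(sqrt(1006)) = 32.
Baby table (1498^j mod 3019 for j=0..31):
  0:1  1:1498  2:887  3:366  4:1829  5:1609  6:1120  7:2215
  8:189  9:2355  10:1598  11:2756  12:1515  13:2201  14:350  15:2013
  16:2512  17:1302  18:122  19:1616  20:2549  21:2386  22:2751  23:63
  24:785  25:1539  26:1925  27:505  28:1740  29:1123  30:671  31:2850
Giant step factor: 1498^(-32) ≡ 2066 (mod 3019).
Scan 2992·2066^i mod 3019 for i = 0, 1, …:
  i=0: 2992   i=1: 1579   i=2: 1694   i=3: 783
  i=4: 2513   i=5: 2197   i=6: 1445   i=7: 2598
  i=8: 2705   i=9: 361     …   i=13: 2181
  i=14: 1598
Match at i=14, j=10: x = 14·32 + 10 = 458.

458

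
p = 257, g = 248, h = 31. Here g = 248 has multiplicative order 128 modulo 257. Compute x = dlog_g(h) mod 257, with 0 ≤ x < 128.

Baby-step giant-step with m = ceil(sqrt(128)) = 12.
Baby table (248^j mod 257 for j=0..11):
  0:1  1:248  2:81  3:42  4:136  5:61  6:222  7:58
  8:249  9:72  10:123  11:178
Giant step factor: 248^(-12) ≡ 227 (mod 257).
Scan 31·227^i mod 257 for i = 0, 1, …:
  i=0: 31   i=1: 98   i=2: 144   i=3: 49
  i=4: 72
Match at i=4, j=9: x = 4·12 + 9 = 57.

57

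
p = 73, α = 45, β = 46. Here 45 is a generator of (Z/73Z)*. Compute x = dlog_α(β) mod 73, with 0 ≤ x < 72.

Baby-step giant-step with m = ceil(sqrt(72)) = 9.
Baby table (45^j mod 73 for j=0..8):
  0:1  1:45  2:54  3:21  4:69  5:39  6:3  7:62
  8:16
Giant step factor: 45^(-9) ≡ 51 (mod 73).
Scan 46·51^i mod 73 for i = 0, 1, …:
  i=0: 46   i=1: 10   i=2: 72   i=3: 22
  i=4: 27   i=5: 63   i=6: 1
Match at i=6, j=0: x = 6·9 + 0 = 54.

54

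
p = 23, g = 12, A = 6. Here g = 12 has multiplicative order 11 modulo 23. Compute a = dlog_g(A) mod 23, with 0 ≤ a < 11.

Successive powers of 12 modulo 23:
  12^0=1  12^1=12  12^2=6
So 12^2 ≡ 6 (mod 23), giving a = 2.

2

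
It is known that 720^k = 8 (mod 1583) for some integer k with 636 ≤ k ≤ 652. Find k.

642

Compute 720^636 mod 1583 = 1182, then multiply by 720 repeatedly:
  720^636=1182  720^637=969  720^638=1160  720^639=959  720^640=292
  720^641=1284  720^642=8
Found 8 at exponent 642.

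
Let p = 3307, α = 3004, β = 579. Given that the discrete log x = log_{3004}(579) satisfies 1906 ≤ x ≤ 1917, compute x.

Compute 3004^1906 mod 3307 = 1486, then multiply by 3004 repeatedly:
  3004^1906=1486  3004^1907=2801  3004^1908=1196  3004^1909=1382  3004^1910=1243
  3004^1911=369  3004^1912=631  3004^1913=613  3004^1914=2760  3004^1915=391
  3004^1916=579
Found 579 at exponent 1916.

1916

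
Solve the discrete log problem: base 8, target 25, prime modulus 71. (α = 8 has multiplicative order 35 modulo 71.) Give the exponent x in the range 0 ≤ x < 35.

7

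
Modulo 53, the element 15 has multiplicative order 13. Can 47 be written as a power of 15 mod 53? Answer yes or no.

⟨15⟩ has order 13; its elements mod 53 are {1, 10, 13, 15, 16, 24, 28, 36, 42, 44, 46, 47, 49}.
47 is in this set.

yes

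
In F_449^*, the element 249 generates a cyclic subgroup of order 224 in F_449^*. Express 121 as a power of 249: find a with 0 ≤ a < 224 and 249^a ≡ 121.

40

Baby-step giant-step with m = ceil(sqrt(224)) = 15.
Baby table (249^j mod 449 for j=0..14):
  0:1  1:249  2:39  3:282  4:174  5:222  6:51  7:127
  8:193  9:14  10:343  11:97  12:356  13:191  14:414
Giant step factor: 249^(-15) ≡ 61 (mod 449).
Scan 121·61^i mod 449 for i = 0, 1, …:
  i=0: 121   i=1: 197   i=2: 343
Match at i=2, j=10: a = 2·15 + 10 = 40.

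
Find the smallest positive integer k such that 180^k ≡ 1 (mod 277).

276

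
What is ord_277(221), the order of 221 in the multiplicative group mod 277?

276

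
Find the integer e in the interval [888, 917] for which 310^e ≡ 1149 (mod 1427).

903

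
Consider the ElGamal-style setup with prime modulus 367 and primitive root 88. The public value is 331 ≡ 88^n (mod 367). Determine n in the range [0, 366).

245

Baby-step giant-step with m = ceil(sqrt(366)) = 20.
Baby table (88^j mod 367 for j=0..19):
  0:1  1:88  2:37  3:320  4:268  5:96  6:7  7:249
  8:259  9:38  10:41  11:305  12:49  13:275  14:345  15:266
  16:287  17:300  18:343  19:90
Giant step factor: 88^(-20) ≡ 112 (mod 367).
Scan 331·112^i mod 367 for i = 0, 1, …:
  i=0: 331   i=1: 5   i=2: 193   i=3: 330
  i=4: 260   i=5: 127   i=6: 278   i=7: 308
  i=8: 365   i=9: 143   i=10: 235   i=11: 263
  i=12: 96
Match at i=12, j=5: n = 12·20 + 5 = 245.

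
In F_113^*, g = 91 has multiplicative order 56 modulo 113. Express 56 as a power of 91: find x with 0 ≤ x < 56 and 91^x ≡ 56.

Baby-step giant-step with m = ceil(sqrt(56)) = 8.
Baby table (91^j mod 113 for j=0..7):
  0:1  1:91  2:32  3:87  4:7  5:72  6:111  7:44
Giant step factor: 91^(-8) ≡ 30 (mod 113).
Scan 56·30^i mod 113 for i = 0, 1, …:
  i=0: 56   i=1: 98   i=2: 2   i=3: 60
  i=4: 105   i=5: 99   i=6: 32
Match at i=6, j=2: x = 6·8 + 2 = 50.

50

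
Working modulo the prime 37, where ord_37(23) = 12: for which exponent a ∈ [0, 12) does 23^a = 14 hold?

7

Successive powers of 23 modulo 37:
  23^0=1  23^1=23  23^2=11  23^3=31  23^4=10  23^5=8
  23^6=36  23^7=14
So 23^7 ≡ 14 (mod 37), giving a = 7.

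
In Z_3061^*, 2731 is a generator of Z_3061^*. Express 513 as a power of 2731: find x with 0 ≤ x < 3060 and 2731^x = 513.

1281

Baby-step giant-step with m = ceil(sqrt(3060)) = 56.
Baby table (2731^j mod 3061 for j=0..55):
  0:1  1:2731  2:1765  3:2201  4:2188  5:356  6:1899  7:835
  8:3001  9:1434  10:1235  11:2624  12:343  13:67  14:2378  15:1937
  16:539  17:2729  18:2425  19:1732  20:847  21:2102  22:1187  23:98
  24:1331  25:1554  26:1428  27:154  28:1217  29:2442  30:2244  31:242
  32:2787  33:1651  34:28  35:3004  36:444  37:408  38:44  39:785
  40:1135  41:1953  42:1381  43:359  44:909  45:8  46:421  47:1876
  48:2303  49:2199  50:2848  51:2948  52:558  53:2581  54:2289  55:697
Giant step factor: 2731^(-56) ≡ 957 (mod 3061).
Scan 513·957^i mod 3061 for i = 0, 1, …:
  i=0: 513   i=1: 1181   i=2: 708   i=3: 1075
  i=4: 279   i=5: 696   i=6: 1835   i=7: 2142
  i=8: 2085   i=9: 2634     …   i=21: 1528
  i=22: 2199
Match at i=22, j=49: x = 22·56 + 49 = 1281.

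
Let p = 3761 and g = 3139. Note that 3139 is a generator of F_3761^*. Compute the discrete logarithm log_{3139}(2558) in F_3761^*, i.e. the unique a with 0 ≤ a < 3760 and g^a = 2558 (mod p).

3024

Baby-step giant-step with m = ceil(sqrt(3760)) = 62.
Baby table (3139^j mod 3761 for j=0..61):
  0:1  1:3139  2:3262  3:1976  4:775  5:3119  6:658  7:673
  8:2626  9:2663  10:2215  11:2557  12:449  13:2797  14:1609  15:3389
  16:1963  17:1339  18:2084  19:1297  20:1881  21:3450  22:1631  23:988
  24:2268  25:3440  26:329  27:2217  28:1313  29:3212  30:2988  31:3159
  32:2105  33:3279  34:2685  35:3575  36:2862  37:2550  38:1042  39:2529
  40:2821  41:1725  42:2696  43:494  44:1134  45:1720  46:2045  47:2989
  48:2537  49:1606  50:1494  51:3460  52:2933  53:3520  54:3223  55:3668
  56:1431  57:1275  58:521  59:3145  60:3291  61:2743
Giant step factor: 3139^(-62) ≡ 3256 (mod 3761).
Scan 2558·3256^i mod 3761 for i = 0, 1, …:
  i=0: 2558   i=1: 1994   i=2: 978   i=3: 2562
  i=4: 3735   i=5: 1847   i=6: 3754   i=7: 3535
  i=8: 1300   i=9: 1675     …   i=47: 1127
  i=48: 2537
Match at i=48, j=48: a = 48·62 + 48 = 3024.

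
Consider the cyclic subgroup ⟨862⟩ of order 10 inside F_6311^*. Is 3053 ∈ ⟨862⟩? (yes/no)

yes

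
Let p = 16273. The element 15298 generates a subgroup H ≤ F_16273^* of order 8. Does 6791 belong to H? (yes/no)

yes

6791 ∈ ⟨15298⟩ iff 6791^8 ≡ 1 (mod 16273), since |⟨15298⟩| = 8.
6791^8 mod 16273 = 1.
Since 1 = 1, 6791 lies in the subgroup.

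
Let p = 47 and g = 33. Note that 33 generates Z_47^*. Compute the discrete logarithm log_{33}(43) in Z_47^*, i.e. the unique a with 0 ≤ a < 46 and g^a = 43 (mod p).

9

Successive powers of 33 modulo 47:
  33^0=1  33^1=33  33^2=8  33^3=29  33^4=17  33^5=44
  33^6=42  33^7=23  33^8=7  33^9=43
So 33^9 ≡ 43 (mod 47), giving a = 9.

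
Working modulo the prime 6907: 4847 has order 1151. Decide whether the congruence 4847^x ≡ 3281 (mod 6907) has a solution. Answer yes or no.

yes

3281 ∈ ⟨4847⟩ iff 3281^1151 ≡ 1 (mod 6907), since |⟨4847⟩| = 1151.
3281^1151 mod 6907 = 1.
Since 1 = 1, 3281 lies in the subgroup.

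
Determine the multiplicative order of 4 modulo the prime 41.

10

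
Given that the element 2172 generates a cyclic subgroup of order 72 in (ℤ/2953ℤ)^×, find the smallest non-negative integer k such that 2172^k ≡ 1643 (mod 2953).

Successive powers of 2172 modulo 2953:
  2172^0=1  2172^1=2172  2172^2=1643
So 2172^2 ≡ 1643 (mod 2953), giving k = 2.

2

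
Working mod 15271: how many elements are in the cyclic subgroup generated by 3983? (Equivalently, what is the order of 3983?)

7635

The order of 3983 must divide p − 1 = 15270 = 2 · 3 · 5 · 509.
Divisors: 1, 2, 3, 5, 6, 10, 15, 30, 509, 1018, 1527, 2545, 3054, 5090, 7635, 15270.
Check each in increasing order: 3983^1 ≡ 3983;  3983^2 ≡ 12991;  3983^3 ≡ 5005;  3983^5 ≡ 11308;  3983^6 ≡ 5585;  3983^10 ≡ 6781;  3983^15 ≡ 3857;  3983^30 ≡ 2495;  3983^509 ≡ 10420;  3983^1018 ≡ 14861;  3983^1527 ≡ 3680;  3983^2545 ≡ 3029;  3983^3054 ≡ 12294;  3983^5090 ≡ 12241;  3983^7635 ≡ 1.
Smallest exponent giving 1 is 7635.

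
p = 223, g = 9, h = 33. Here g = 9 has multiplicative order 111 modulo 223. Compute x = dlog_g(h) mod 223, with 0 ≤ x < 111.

Baby-step giant-step with m = ceil(sqrt(111)) = 11.
Baby table (9^j mod 223 for j=0..10):
  0:1  1:9  2:81  3:60  4:94  5:177  6:32  7:65
  8:139  9:136  10:109
Giant step factor: 9^(-11) ≡ 218 (mod 223).
Scan 33·218^i mod 223 for i = 0, 1, …:
  i=0: 33   i=1: 58   i=2: 156   i=3: 112
  i=4: 109
Match at i=4, j=10: x = 4·11 + 10 = 54.

54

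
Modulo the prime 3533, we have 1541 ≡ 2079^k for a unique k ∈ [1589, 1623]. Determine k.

1623

Compute 2079^1589 mod 3533 = 3522, then multiply by 2079 repeatedly:
  2079^1589=3522  2079^1590=1862  2079^1591=2463  2079^1592=1260  2079^1593=1587
  2079^1594=3084  2079^1595=2774  2079^1596=1290  2079^1597=363  2079^1598=2148
  2079^1599=3513  2079^1600=816  2079^1601=624  2079^1602=685  2079^1603=316
  2079^1604=3359  2079^1605=2153  2079^1606=3309  2079^1607=660  2079^1608=1336
  2079^1609=606  2079^1610=2126  2079^1611=171  2079^1612=2209  2079^1613=3144
  2079^1614=326  2079^1615=2951  2079^1616=1841  2079^1617=1200  2079^1618=502
  2079^1619=1423  2079^1620=1296  2079^1621=2238  2079^1622=3374  2079^1623=1541
Found 1541 at exponent 1623.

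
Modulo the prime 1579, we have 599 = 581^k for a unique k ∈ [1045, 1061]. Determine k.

1051

Compute 581^1045 mod 1579 = 247, then multiply by 581 repeatedly:
  581^1045=247  581^1046=1397  581^1047=51  581^1048=1209  581^1049=1353
  581^1050=1330  581^1051=599
Found 599 at exponent 1051.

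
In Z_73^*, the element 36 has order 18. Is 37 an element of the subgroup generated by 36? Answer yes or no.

yes

37 ∈ ⟨36⟩ iff 37^18 ≡ 1 (mod 73), since |⟨36⟩| = 18.
37^18 mod 73 = 1.
Since 1 = 1, 37 lies in the subgroup.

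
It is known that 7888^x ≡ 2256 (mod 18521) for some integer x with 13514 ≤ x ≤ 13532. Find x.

13523

Compute 7888^13514 mod 18521 = 7271, then multiply by 7888 repeatedly:
  7888^13514=7271  7888^13515=12632  7888^13516=16757  7888^13517=13360  7888^13518=17711
  7888^13519=465  7888^13520=762  7888^13521=9852  7888^13522=16981  7888^13523=2256
Found 2256 at exponent 13523.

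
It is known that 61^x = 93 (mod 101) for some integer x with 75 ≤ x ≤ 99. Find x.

Compute 61^75 mod 101 = 91, then multiply by 61 repeatedly:
  61^75=91  61^76=97  61^77=59  61^78=64  61^79=66
  61^80=87  61^81=55  61^82=22  61^83=29  61^84=52
  61^85=41  61^86=77  61^87=51  61^88=81  61^89=93
Found 93 at exponent 89.

89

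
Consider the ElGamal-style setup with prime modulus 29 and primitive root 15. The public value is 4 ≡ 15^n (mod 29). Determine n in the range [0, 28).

26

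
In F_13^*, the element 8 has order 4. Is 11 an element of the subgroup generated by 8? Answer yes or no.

⟨8⟩ has order 4; its elements mod 13 are {1, 5, 8, 12}.
11 is not in this set.

no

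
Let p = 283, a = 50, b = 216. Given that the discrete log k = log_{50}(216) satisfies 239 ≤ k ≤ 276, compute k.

276

Compute 50^239 mod 283 = 72, then multiply by 50 repeatedly:
  50^239=72  50^240=204  50^241=12  50^242=34  50^243=2
  50^244=100  50^245=189  50^246=111  50^247=173  50^248=160
  50^249=76  50^250=121  50^251=107  50^252=256  50^253=65
  50^254=137  50^255=58  50^256=70  50^257=104  50^258=106
  50^259=206  50^260=112  50^261=223  50^262=113  50^263=273
  50^264=66  50^265=187  50^266=11  50^267=267  50^268=49
  50^269=186  50^270=244  50^271=31  50^272=135  50^273=241
  50^274=164  50^275=276  50^276=216
Found 216 at exponent 276.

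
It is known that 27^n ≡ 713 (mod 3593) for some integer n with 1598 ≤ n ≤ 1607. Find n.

Compute 27^1598 mod 3593 = 174, then multiply by 27 repeatedly:
  27^1598=174  27^1599=1105  27^1600=1091  27^1601=713
Found 713 at exponent 1601.

1601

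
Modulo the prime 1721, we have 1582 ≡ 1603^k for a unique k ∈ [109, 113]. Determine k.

111

Compute 1603^109 mod 1721 = 650, then multiply by 1603 repeatedly:
  1603^109=650  1603^110=745  1603^111=1582
Found 1582 at exponent 111.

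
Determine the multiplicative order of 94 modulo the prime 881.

The order of 94 must divide p − 1 = 880 = 2^4 · 5 · 11.
Divisors: 1, 2, 4, 5, 8, 10, 11, 16, 20, 22, 40, 44, 55, 80, 88, 110, 176, 220, 440, 880.
Check each in increasing order: 94^1 ≡ 94;  94^2 ≡ 26;  94^4 ≡ 676;  94^5 ≡ 112;  94^8 ≡ 618;  94^10 ≡ 210;  94^11 ≡ 358;  94^16 ≡ 451;  94^20 ≡ 50;  94^22 ≡ 419;  94^40 ≡ 738;  94^44 ≡ 242;  94^55 ≡ 298;  94^80 ≡ 186;  94^88 ≡ 418;  94^110 ≡ 704;  94^176 ≡ 286;  94^220 ≡ 494;  94^440 ≡ 880;  94^880 ≡ 1.
Smallest exponent giving 1 is 880.

880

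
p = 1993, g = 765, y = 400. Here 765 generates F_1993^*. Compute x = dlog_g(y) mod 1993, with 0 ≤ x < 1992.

Baby-step giant-step with m = ceil(sqrt(1992)) = 45.
Baby table (765^j mod 1993 for j=0..44):
  0:1  1:765  2:1276  3:1563  4:1888  5:1388  6:1544  7:1304
  8:1060  9:1742  10:1306  11:597  12:308  13:446  14:387  15:1091
  16:1541  17:1002  18:1218  19:1039  20:1621  21:419  22:1655  23:520
  24:1193  25:1844  26:1609  27:1204  28:294  29:1694  30:460  31:1132
  32:1018  33:1500  34:1525  35:720  36:732  37:1940  38:1308  39:134
  40:867  41:1579  42:177  43:1874  44:643
Giant step factor: 765^(-45) ≡ 1023 (mod 1993).
Scan 400·1023^i mod 1993 for i = 0, 1, …:
  i=0: 400   i=1: 635   i=2: 1880   i=3: 1988
  i=4: 864   i=5: 973   i=6: 872   i=7: 1185
  i=8: 511   i=9: 587     …   i=41: 1378
  i=42: 643
Match at i=42, j=44: x = 42·45 + 44 = 1934.

1934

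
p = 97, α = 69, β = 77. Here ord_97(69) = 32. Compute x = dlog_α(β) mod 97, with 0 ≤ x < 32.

23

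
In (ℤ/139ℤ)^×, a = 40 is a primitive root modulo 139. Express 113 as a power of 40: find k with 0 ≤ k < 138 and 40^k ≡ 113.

Baby-step giant-step with m = ceil(sqrt(138)) = 12.
Baby table (40^j mod 139 for j=0..11):
  0:1  1:40  2:71  3:60  4:37  5:90  6:125  7:135
  8:118  9:133  10:38  11:130
Giant step factor: 40^(-12) ≡ 100 (mod 139).
Scan 113·100^i mod 139 for i = 0, 1, …:
  i=0: 113   i=1: 41   i=2: 69   i=3: 89
  i=4: 4   i=5: 122   i=6: 107   i=7: 136
  i=8: 117   i=9: 24   i=10: 37
Match at i=10, j=4: k = 10·12 + 4 = 124.

124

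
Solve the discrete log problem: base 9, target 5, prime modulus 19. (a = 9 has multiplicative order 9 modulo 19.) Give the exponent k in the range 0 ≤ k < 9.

2

Successive powers of 9 modulo 19:
  9^0=1  9^1=9  9^2=5
So 9^2 ≡ 5 (mod 19), giving k = 2.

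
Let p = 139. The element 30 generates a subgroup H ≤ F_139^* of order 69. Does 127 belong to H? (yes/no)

yes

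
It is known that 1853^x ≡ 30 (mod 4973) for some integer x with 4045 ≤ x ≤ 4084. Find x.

Compute 1853^4045 mod 4973 = 3782, then multiply by 1853 repeatedly:
  1853^4045=3782  1853^4046=1089  1853^4047=3852  1853^4048=1501  1853^4049=1446
  1853^4050=3964  1853^4051=171  1853^4052=3564  1853^4053=4921  1853^4054=3104
  1853^4055=2924  1853^4056=2575  1853^4057=2368  1853^4058=1718  1853^4059=734
  1853^4060=2473  1853^4061=2336  1853^4062=2098  1853^4063=3681  1853^4064=2910
  1853^4065=1498  1853^4066=860  1853^4067=2220  1853^4068=989  1853^4069=2553
  1853^4070=1386  1853^4071=2190  1853^4072=102  1853^4073=32  1853^4074=4593
  1853^4075=2026  1853^4076=4536  1853^4077=838  1853^4078=1238  1853^4079=1461
  1853^4080=1921  1853^4081=3918  1853^4082=4447  1853^4083=30
Found 30 at exponent 4083.

4083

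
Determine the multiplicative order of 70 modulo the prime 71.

The order of 70 must divide p − 1 = 70 = 2 · 5 · 7.
Divisors: 1, 2, 5, 7, 10, 14, 35, 70.
Check each in increasing order: 70^1 ≡ 70;  70^2 ≡ 1.
Smallest exponent giving 1 is 2.

2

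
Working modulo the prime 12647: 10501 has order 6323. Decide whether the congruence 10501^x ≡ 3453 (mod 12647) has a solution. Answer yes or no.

3453 ∈ ⟨10501⟩ iff 3453^6323 ≡ 1 (mod 12647), since |⟨10501⟩| = 6323.
3453^6323 mod 12647 = 1.
Since 1 = 1, 3453 lies in the subgroup.

yes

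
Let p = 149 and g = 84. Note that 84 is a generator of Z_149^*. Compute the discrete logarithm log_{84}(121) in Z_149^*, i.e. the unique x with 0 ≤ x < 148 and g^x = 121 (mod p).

Baby-step giant-step with m = ceil(sqrt(148)) = 13.
Baby table (84^j mod 149 for j=0..12):
  0:1  1:84  2:53  3:131  4:127  5:89  6:26  7:98
  8:37  9:128  10:24  11:79  12:80
Giant step factor: 84^(-13) ≡ 10 (mod 149).
Scan 121·10^i mod 149 for i = 0, 1, …:
  i=0: 121   i=1: 18   i=2: 31   i=3: 12
  i=4: 120   i=5: 8   i=6: 80
Match at i=6, j=12: x = 6·13 + 12 = 90.

90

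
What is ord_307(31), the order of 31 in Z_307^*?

306

The order of 31 must divide p − 1 = 306 = 2 · 3^2 · 17.
Divisors: 1, 2, 3, 6, 9, 17, 18, 34, 51, 102, 153, 306.
Check each in increasing order: 31^1 ≡ 31;  31^2 ≡ 40;  31^3 ≡ 12;  31^6 ≡ 144;  31^9 ≡ 193;  31^17 ≡ 33;  31^18 ≡ 102;  31^34 ≡ 168;  31^51 ≡ 18;  31^102 ≡ 17;  31^153 ≡ 306;  31^306 ≡ 1.
Smallest exponent giving 1 is 306.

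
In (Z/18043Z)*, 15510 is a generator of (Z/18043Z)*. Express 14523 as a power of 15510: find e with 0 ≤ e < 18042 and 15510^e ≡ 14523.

Baby-step giant-step with m = ceil(sqrt(18042)) = 135.
Baby table (15510^j mod 18043 for j=0..134):
  0:1  1:15510  2:10824  3:8168  4:5777  5:17775  6:11253  7:4091
  8:12222  9:3462  10:17695  11:15420  12:4235  13:8330  14:10420  15:3049
  16:17330  17:1729  18:4892  19:4105  20:12846  21:10654  22:5746  23:6083
  24:483  25:3485  26:13565  27:11770  28:11669  29:14900  30:4256  31:9266
  32:3165  33:12190  34:12346  35:14144  36:6646  37:17844  38:16906  39:11184
  40:16481  41:5129  42:17246  43:16028  44:15869  45:3627  46:14739  47:15123
  48:16773  49:5256  50:2286  51:1365  52:6711  53:15586  54:16789  55:814
  56:13083  57:5752  58:8928  59:11298  60:16407  61:12141  62:10162  63:7015
  64:3360  65:5416  66:11995  67:1077  68:14495  69:1670  70:9995  71:15037
  72:52  73:12628  74:3515  75:9747  76:11716  77:4107  78:7780  79:14259
  80:4039  81:17637  82:17990  83:7948  84:3704  85:128  86:550  87:14204
  88:17053  89:17736  90:1782  91:14987  92:401  93:12718  94:10104  95:9585
  96:7073  97:790  98:1703  99:16621  100:11369  101:16994  102:4796  103:12714
  104:2193  105:2375  106:10487  107:13768  108:2775  109:7695  110:13048  111:4192
  112:8991  113:14106  114:12685  115:3478  116:13253  117:8174  118:8622  119:10547
  120:6132  121:2667  122:10614  123:16851  124:6155  125:16580  126:6964  127:6242
  128:12725  129:10416  130:13181  131:10120  132:5143  133:17870  134:5177
Giant step factor: 15510^(-135) ≡ 8529 (mod 18043).
Scan 14523·8529^i mod 18043 for i = 0, 1, …:
  i=0: 14523   i=1: 1472   i=2: 14803   i=3: 7916
  i=4: 16701   i=5: 11387   i=6: 12297   i=7: 15197
  i=8: 12344   i=9: 1071     …   i=71: 7474
  i=72: 17870
Match at i=72, j=133: e = 72·135 + 133 = 9853.

9853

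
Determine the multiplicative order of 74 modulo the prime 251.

The order of 74 must divide p − 1 = 250 = 2 · 5^3.
Divisors: 1, 2, 5, 10, 25, 50, 125, 250.
Check each in increasing order: 74^1 ≡ 74;  74^2 ≡ 205;  74^5 ≡ 211;  74^10 ≡ 94;  74^25 ≡ 219;  74^50 ≡ 20;  74^125 ≡ 1.
Smallest exponent giving 1 is 125.

125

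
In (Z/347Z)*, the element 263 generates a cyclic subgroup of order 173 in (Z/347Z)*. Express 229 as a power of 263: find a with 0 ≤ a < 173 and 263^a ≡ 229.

Baby-step giant-step with m = ceil(sqrt(173)) = 14.
Baby table (263^j mod 347 for j=0..13):
  0:1  1:263  2:116  3:319  4:270  5:222  6:90  7:74
  8:30  9:256  10:10  11:201  12:119  13:67
Giant step factor: 263^(-14) ≡ 105 (mod 347).
Scan 229·105^i mod 347 for i = 0, 1, …:
  i=0: 229   i=1: 102   i=2: 300   i=3: 270
Match at i=3, j=4: a = 3·14 + 4 = 46.

46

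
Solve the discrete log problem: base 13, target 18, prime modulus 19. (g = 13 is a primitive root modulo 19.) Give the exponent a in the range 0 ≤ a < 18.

Successive powers of 13 modulo 19:
  13^0=1  13^1=13  13^2=17  13^3=12  13^4=4  13^5=14
  13^6=11  13^7=10  13^8=16  13^9=18
So 13^9 ≡ 18 (mod 19), giving a = 9.

9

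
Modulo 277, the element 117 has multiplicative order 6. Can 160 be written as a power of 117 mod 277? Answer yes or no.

yes

⟨117⟩ has order 6; its elements mod 277 are {1, 116, 117, 160, 161, 276}.
160 is in this set.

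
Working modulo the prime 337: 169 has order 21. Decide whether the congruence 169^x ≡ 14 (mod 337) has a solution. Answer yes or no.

⟨169⟩ has order 21; its elements mod 337 are {1, 2, 4, 8, 13, 16, 26, 32, 52, 64, 79, 104, 128, 158, 169, 175, 208, 253, 256, 295, 316}.
14 is not in this set.

no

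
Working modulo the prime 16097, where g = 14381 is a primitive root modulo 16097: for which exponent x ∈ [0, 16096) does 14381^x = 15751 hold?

Baby-step giant-step with m = ceil(sqrt(16096)) = 127.
Baby table (14381^j mod 16097 for j=0..126):
  0:1  1:14381  2:15002  3:11768  4:7847  5:7737  6:3333  7:11104
  8:4384  9:10452  10:12523  11:27  12:1959  13:2629  14:11893  15:2608
  16:15735  17:9506  18:10062  19:5689  20:8555  21:84  22:729  23:4602
  24:6595  25:15268  26:6028  27:6323  28:15207  29:14122  30:8730  31:5627
  32:2268  33:3586  34:11575  35:998  36:9811  37:1786  38:9751  39:8164
  40:11063  41:10352  42:7056  43:12945  44:240  45:6682  46:10849  47:7345
  48:16028  49:5725  50:11167  51:8955  52:5855  53:13445  54:11478  55:6480
  56:3347  57:3177  58:5151  59:14234  60:9702  61:11763  62:330  63:13212
  64:8881  65:4063  66:13990  67:9884  68:5294  69:10301  70:14087  71:4402
  72:11758  73:8910  74:2590  75:14429  76:13119  77:7499  78:9316  79:14162
  80:4478  81:10118  82:6175  83:11623  84:15212  85:5542  86:3255  87:79
  88:9309  89:10077  90:12143  91:8227  92:15634  93:5755  94:7978  95:8299
  96:4761  97:7400  98:2133  99:9888  100:14527  101:5921  102:12868  103:3596
  104:10512  105:6145  106:14812  107:15868  108:6636  109:9300  110:9424  111:5901
  112:14994  113:9399  114:510  115:10175  116:4945  117:13596  118:9914  119:2105
  120:9645  121:12993  122:14454  123:2413  124:12318  125:13770  126:1076
Giant step factor: 14381^(-127) ≡ 5985 (mod 16097).
Scan 15751·5985^i mod 16097 for i = 0, 1, …:
  i=0: 15751   i=1: 5703   i=2: 6815   i=3: 14074
  i=4: 13386   i=5: 441   i=6: 15574   i=7: 8760
  i=8: 671   i=9: 7782     …   i=77: 819
  i=78: 8227
Match at i=78, j=91: x = 78·127 + 91 = 9997.

9997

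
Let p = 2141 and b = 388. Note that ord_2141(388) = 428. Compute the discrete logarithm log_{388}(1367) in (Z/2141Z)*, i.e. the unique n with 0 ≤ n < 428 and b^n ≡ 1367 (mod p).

Baby-step giant-step with m = ceil(sqrt(428)) = 21.
Baby table (388^j mod 2141 for j=0..20):
  0:1  1:388  2:674  3:310  4:384  5:1263  6:1896  7:1285
  8:1868  9:1126  10:124  11:1010  12:77  13:2043  14:514  15:319
  16:1735  17:906  18:404  19:459  20:389
Giant step factor: 388^(-21) ≡ 1889 (mod 2141).
Scan 1367·1889^i mod 2141 for i = 0, 1, …:
  i=0: 1367   i=1: 217   i=2: 982   i=3: 892
  i=4: 21   i=5: 1131   i=6: 1882   i=7: 1038
  i=8: 1767   i=9: 44     …   i=14: 500
  i=15: 319
Match at i=15, j=15: n = 15·21 + 15 = 330.

330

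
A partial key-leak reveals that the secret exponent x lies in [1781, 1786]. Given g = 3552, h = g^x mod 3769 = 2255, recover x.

Compute 3552^1781 mod 3769 = 1571, then multiply by 3552 repeatedly:
  3552^1781=1571  3552^1782=2072  3552^1783=2656  3552^1784=305  3552^1785=1657
  3552^1786=2255
Found 2255 at exponent 1786.

1786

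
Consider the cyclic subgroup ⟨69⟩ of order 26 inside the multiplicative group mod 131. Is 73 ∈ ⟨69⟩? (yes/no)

73 ∈ ⟨69⟩ iff 73^26 ≡ 1 (mod 131), since |⟨69⟩| = 26.
73^26 mod 131 = 58.
Since 58 ≠ 1, 73 does not lie in the subgroup.

no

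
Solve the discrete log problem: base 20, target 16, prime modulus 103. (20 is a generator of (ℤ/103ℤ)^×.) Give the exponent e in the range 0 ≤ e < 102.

Successive powers of 20 modulo 103:
  20^0=1  20^1=20  20^2=91  20^3=69  20^4=41  20^5=99
  20^6=23  20^7=48  20^8=33  20^9=42  20^10=16
So 20^10 ≡ 16 (mod 103), giving e = 10.

10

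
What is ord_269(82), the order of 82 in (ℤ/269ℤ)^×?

4

The order of 82 must divide p − 1 = 268 = 2^2 · 67.
Divisors: 1, 2, 4, 67, 134, 268.
Check each in increasing order: 82^1 ≡ 82;  82^2 ≡ 268;  82^4 ≡ 1.
Smallest exponent giving 1 is 4.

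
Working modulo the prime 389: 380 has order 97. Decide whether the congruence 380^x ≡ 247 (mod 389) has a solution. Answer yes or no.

no

247 ∈ ⟨380⟩ iff 247^97 ≡ 1 (mod 389), since |⟨380⟩| = 97.
247^97 mod 389 = 388.
Since 388 ≠ 1, 247 does not lie in the subgroup.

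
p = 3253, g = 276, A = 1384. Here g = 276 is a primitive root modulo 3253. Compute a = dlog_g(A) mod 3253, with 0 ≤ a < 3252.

19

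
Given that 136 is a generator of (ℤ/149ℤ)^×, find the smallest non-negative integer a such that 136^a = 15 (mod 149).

Successive powers of 136 modulo 149:
  136^0=1  136^1=136  136^2=20  136^3=38  136^4=102  136^5=15
So 136^5 ≡ 15 (mod 149), giving a = 5.

5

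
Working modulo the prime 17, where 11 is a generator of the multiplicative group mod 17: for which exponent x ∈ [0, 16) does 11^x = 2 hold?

2

Successive powers of 11 modulo 17:
  11^0=1  11^1=11  11^2=2
So 11^2 ≡ 2 (mod 17), giving x = 2.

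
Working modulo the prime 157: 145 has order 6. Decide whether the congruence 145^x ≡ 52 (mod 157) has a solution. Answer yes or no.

52 ∈ ⟨145⟩ iff 52^6 ≡ 1 (mod 157), since |⟨145⟩| = 6.
52^6 mod 157 = 14.
Since 14 ≠ 1, 52 does not lie in the subgroup.

no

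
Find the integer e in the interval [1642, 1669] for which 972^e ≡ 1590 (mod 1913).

1649

Compute 972^1642 mod 1913 = 471, then multiply by 972 repeatedly:
  972^1642=471  972^1643=605  972^1644=769  972^1645=1398  972^1646=626
  972^1647=138  972^1648=226  972^1649=1590
Found 1590 at exponent 1649.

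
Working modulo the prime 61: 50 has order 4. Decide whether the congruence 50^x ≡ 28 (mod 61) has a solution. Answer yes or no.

⟨50⟩ has order 4; its elements mod 61 are {1, 11, 50, 60}.
28 is not in this set.

no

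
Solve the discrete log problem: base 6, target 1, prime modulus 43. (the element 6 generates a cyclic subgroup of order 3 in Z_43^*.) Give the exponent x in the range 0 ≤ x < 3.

0

Successive powers of 6 modulo 43:
  6^0=1
So 6^0 ≡ 1 (mod 43), giving x = 0.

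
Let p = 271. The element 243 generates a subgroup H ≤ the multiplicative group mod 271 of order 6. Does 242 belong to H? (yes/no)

yes

242 ∈ ⟨243⟩ iff 242^6 ≡ 1 (mod 271), since |⟨243⟩| = 6.
242^6 mod 271 = 1.
Since 1 = 1, 242 lies in the subgroup.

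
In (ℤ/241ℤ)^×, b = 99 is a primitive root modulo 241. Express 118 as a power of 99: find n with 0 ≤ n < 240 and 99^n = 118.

52

Baby-step giant-step with m = ceil(sqrt(240)) = 16.
Baby table (99^j mod 241 for j=0..15):
  0:1  1:99  2:161  3:33  4:134  5:11  6:125  7:84
  8:122  9:28  10:121  11:170  12:201  13:137  14:67  15:126
Giant step factor: 99^(-16) ≡ 54 (mod 241).
Scan 118·54^i mod 241 for i = 0, 1, …:
  i=0: 118   i=1: 106   i=2: 181   i=3: 134
Match at i=3, j=4: n = 3·16 + 4 = 52.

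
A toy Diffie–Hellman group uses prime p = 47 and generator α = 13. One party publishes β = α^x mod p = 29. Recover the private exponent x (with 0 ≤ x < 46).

45

Baby-step giant-step with m = ceil(sqrt(46)) = 7.
Baby table (13^j mod 47 for j=0..6):
  0:1  1:13  2:28  3:35  4:32  5:40  6:3
Giant step factor: 13^(-7) ≡ 41 (mod 47).
Scan 29·41^i mod 47 for i = 0, 1, …:
  i=0: 29   i=1: 14   i=2: 10   i=3: 34
  i=4: 31   i=5: 2   i=6: 35
Match at i=6, j=3: x = 6·7 + 3 = 45.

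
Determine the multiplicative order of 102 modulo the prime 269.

268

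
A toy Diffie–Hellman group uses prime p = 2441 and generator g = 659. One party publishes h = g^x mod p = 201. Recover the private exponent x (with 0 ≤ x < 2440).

Baby-step giant-step with m = ceil(sqrt(2440)) = 50.
Baby table (659^j mod 2441 for j=0..49):
  0:1  1:659  2:2224  3:1016  4:710  5:1659  6:2154  7:1265
  8:1254  9:1328  10:1274  11:2303  12:1816  13:654  14:1370  15:2101
  16:512  17:550  18:1182  19:259  20:2252  21:2381  22:1957  23:815
  24:65  25:1338  26:541  27:133  28:2212  29:431  30:873  31:1672
  32:957  33:885  34:2257  35:794  36:872  37:1013  38:1174  39:2310
  40:1547  41:1576  42:1159  43:2189  44:2361  45:982  46:273  47:1714
  48:1784  49:1535
Giant step factor: 659^(-50) ≡ 2207 (mod 2441).
Scan 201·2207^i mod 2441 for i = 0, 1, …:
  i=0: 201   i=1: 1786   i=2: 1928   i=3: 433
  i=4: 1200   i=5: 2356   i=6: 362   i=7: 727
  i=8: 752   i=9: 2225     …   i=31: 707
  i=32: 550
Match at i=32, j=17: x = 32·50 + 17 = 1617.

1617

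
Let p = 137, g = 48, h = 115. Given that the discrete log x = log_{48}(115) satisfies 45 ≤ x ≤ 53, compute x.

Compute 48^45 mod 137 = 45, then multiply by 48 repeatedly:
  48^45=45  48^46=105  48^47=108  48^48=115
Found 115 at exponent 48.

48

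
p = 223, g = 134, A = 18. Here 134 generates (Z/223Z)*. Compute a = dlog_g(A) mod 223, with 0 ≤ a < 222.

200

Baby-step giant-step with m = ceil(sqrt(222)) = 15.
Baby table (134^j mod 223 for j=0..14):
  0:1  1:134  2:116  3:157  4:76  5:149  6:119  7:113
  8:201  9:174  10:124  11:114  12:112  13:67  14:58
Giant step factor: 134^(-15) ≡ 27 (mod 223).
Scan 18·27^i mod 223 for i = 0, 1, …:
  i=0: 18   i=1: 40   i=2: 188   i=3: 170
  i=4: 130   i=5: 165   i=6: 218   i=7: 88
  i=8: 146   i=9: 151   i=10: 63   i=11: 140
  i=12: 212   i=13: 149
Match at i=13, j=5: a = 13·15 + 5 = 200.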